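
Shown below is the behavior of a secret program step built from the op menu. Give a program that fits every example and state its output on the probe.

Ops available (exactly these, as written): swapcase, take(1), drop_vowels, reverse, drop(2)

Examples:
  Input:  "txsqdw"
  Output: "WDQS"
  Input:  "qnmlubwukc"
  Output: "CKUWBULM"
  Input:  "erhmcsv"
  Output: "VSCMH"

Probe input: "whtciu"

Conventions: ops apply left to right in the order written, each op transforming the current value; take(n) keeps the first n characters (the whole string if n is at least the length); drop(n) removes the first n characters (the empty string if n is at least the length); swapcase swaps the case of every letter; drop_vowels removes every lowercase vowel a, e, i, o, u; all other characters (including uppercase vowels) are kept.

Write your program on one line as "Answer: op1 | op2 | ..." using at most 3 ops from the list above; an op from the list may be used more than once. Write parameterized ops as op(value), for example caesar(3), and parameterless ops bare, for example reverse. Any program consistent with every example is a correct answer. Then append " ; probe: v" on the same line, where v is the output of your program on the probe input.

swapcase | drop(2) | reverse ; probe: "UICT"

Check, running the answer program on each example:
  "txsqdw" -> "TXSQDW" -> "SQDW" -> "WDQS"
  "qnmlubwukc" -> "QNMLUBWUKC" -> "MLUBWUKC" -> "CKUWBULM"
  "erhmcsv" -> "ERHMCSV" -> "HMCSV" -> "VSCMH"
  probe: "whtciu" -> "WHTCIU" -> "TCIU" -> "UICT"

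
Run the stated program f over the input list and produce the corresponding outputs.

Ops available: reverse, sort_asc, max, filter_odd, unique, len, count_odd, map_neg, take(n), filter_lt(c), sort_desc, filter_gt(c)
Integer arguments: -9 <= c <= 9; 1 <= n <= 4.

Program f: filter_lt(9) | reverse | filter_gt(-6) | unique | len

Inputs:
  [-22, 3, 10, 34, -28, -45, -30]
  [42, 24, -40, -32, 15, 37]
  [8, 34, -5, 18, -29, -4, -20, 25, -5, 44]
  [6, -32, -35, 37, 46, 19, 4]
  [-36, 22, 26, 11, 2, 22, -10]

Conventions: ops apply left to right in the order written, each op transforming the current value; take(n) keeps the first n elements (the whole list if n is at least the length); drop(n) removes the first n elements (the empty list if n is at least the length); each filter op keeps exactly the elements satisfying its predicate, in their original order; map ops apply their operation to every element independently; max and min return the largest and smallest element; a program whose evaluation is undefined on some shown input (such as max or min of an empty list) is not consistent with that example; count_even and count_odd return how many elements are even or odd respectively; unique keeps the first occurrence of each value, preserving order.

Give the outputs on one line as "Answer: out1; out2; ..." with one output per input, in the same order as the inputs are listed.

Execution, op by op:
  [-22, 3, 10, 34, -28, -45, -30] -> [-22, 3, -28, -45, -30] -> [-30, -45, -28, 3, -22] -> [3] -> [3] -> 1
  [42, 24, -40, -32, 15, 37] -> [-40, -32] -> [-32, -40] -> [] -> [] -> 0
  [8, 34, -5, 18, -29, -4, -20, 25, -5, 44] -> [8, -5, -29, -4, -20, -5] -> [-5, -20, -4, -29, -5, 8] -> [-5, -4, -5, 8] -> [-5, -4, 8] -> 3
  [6, -32, -35, 37, 46, 19, 4] -> [6, -32, -35, 4] -> [4, -35, -32, 6] -> [4, 6] -> [4, 6] -> 2
  [-36, 22, 26, 11, 2, 22, -10] -> [-36, 2, -10] -> [-10, 2, -36] -> [2] -> [2] -> 1

1; 0; 3; 2; 1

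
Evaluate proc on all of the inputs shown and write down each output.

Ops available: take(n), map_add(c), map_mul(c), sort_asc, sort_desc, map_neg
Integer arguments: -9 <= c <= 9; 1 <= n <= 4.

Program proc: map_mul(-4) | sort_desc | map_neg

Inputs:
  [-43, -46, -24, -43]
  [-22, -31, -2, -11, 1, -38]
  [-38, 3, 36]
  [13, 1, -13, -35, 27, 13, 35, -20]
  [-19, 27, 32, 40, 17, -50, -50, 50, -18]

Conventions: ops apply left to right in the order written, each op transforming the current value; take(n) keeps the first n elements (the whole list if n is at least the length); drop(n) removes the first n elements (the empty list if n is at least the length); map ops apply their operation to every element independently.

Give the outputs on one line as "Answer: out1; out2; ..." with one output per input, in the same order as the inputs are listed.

Execution, op by op:
  [-43, -46, -24, -43] -> [172, 184, 96, 172] -> [184, 172, 172, 96] -> [-184, -172, -172, -96]
  [-22, -31, -2, -11, 1, -38] -> [88, 124, 8, 44, -4, 152] -> [152, 124, 88, 44, 8, -4] -> [-152, -124, -88, -44, -8, 4]
  [-38, 3, 36] -> [152, -12, -144] -> [152, -12, -144] -> [-152, 12, 144]
  [13, 1, -13, -35, 27, 13, 35, -20] -> [-52, -4, 52, 140, -108, -52, -140, 80] -> [140, 80, 52, -4, -52, -52, -108, -140] -> [-140, -80, -52, 4, 52, 52, 108, 140]
  [-19, 27, 32, 40, 17, -50, -50, 50, -18] -> [76, -108, -128, -160, -68, 200, 200, -200, 72] -> [200, 200, 76, 72, -68, -108, -128, -160, -200] -> [-200, -200, -76, -72, 68, 108, 128, 160, 200]

[-184, -172, -172, -96]; [-152, -124, -88, -44, -8, 4]; [-152, 12, 144]; [-140, -80, -52, 4, 52, 52, 108, 140]; [-200, -200, -76, -72, 68, 108, 128, 160, 200]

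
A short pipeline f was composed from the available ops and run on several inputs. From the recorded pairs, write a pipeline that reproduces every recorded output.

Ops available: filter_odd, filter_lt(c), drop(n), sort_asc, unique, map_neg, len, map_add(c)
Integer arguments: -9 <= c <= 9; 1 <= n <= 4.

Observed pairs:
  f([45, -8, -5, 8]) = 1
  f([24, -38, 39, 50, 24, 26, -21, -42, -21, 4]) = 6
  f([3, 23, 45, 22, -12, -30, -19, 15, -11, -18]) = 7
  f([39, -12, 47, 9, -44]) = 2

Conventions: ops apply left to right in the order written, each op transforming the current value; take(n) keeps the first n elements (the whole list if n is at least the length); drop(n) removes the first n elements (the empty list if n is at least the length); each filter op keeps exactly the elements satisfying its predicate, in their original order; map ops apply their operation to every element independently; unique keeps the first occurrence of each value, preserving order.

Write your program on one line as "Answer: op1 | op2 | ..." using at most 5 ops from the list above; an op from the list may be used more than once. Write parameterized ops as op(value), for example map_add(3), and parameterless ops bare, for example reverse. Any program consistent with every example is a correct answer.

drop(2) | drop(1) | map_neg | unique | len

Check, running the answer program on each example:
  [45, -8, -5, 8] -> [-5, 8] -> [8] -> [-8] -> [-8] -> 1
  [24, -38, 39, 50, 24, 26, -21, -42, -21, 4] -> [39, 50, 24, 26, -21, -42, -21, 4] -> [50, 24, 26, -21, -42, -21, 4] -> [-50, -24, -26, 21, 42, 21, -4] -> [-50, -24, -26, 21, 42, -4] -> 6
  [3, 23, 45, 22, -12, -30, -19, 15, -11, -18] -> [45, 22, -12, -30, -19, 15, -11, -18] -> [22, -12, -30, -19, 15, -11, -18] -> [-22, 12, 30, 19, -15, 11, 18] -> [-22, 12, 30, 19, -15, 11, 18] -> 7
  [39, -12, 47, 9, -44] -> [47, 9, -44] -> [9, -44] -> [-9, 44] -> [-9, 44] -> 2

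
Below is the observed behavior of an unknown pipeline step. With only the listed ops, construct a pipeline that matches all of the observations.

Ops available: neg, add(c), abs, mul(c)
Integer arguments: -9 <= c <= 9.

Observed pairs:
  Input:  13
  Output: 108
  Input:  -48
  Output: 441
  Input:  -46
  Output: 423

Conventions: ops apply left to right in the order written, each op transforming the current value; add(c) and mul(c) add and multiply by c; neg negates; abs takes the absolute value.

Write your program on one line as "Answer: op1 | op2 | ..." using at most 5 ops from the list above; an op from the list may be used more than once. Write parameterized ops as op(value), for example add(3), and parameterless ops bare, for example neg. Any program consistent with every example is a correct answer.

neg | add(1) | mul(-9) | abs

Check, running the answer program on each example:
  13 -> -13 -> -12 -> 108 -> 108
  -48 -> 48 -> 49 -> -441 -> 441
  -46 -> 46 -> 47 -> -423 -> 423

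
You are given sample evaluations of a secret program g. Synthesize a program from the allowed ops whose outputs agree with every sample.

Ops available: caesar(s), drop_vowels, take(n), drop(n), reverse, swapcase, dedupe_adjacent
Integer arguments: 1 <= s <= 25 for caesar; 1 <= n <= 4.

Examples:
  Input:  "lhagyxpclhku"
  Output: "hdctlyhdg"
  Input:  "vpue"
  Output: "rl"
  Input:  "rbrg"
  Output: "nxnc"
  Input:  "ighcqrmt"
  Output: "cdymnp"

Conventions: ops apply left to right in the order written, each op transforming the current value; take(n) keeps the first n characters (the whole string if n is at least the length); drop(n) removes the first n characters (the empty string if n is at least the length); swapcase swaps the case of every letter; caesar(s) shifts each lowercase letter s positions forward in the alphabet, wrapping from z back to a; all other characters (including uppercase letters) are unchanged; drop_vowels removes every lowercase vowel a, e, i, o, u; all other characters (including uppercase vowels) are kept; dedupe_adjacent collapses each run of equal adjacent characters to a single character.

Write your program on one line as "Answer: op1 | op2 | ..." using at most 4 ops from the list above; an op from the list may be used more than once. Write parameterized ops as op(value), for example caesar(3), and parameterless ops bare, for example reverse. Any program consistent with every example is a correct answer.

drop_vowels | caesar(22) | drop_vowels

Check, running the answer program on each example:
  "lhagyxpclhku" -> "lhgyxpclhk" -> "hdcutlyhdg" -> "hdctlyhdg"
  "vpue" -> "vp" -> "rl" -> "rl"
  "rbrg" -> "rbrg" -> "nxnc" -> "nxnc"
  "ighcqrmt" -> "ghcqrmt" -> "cdymnip" -> "cdymnp"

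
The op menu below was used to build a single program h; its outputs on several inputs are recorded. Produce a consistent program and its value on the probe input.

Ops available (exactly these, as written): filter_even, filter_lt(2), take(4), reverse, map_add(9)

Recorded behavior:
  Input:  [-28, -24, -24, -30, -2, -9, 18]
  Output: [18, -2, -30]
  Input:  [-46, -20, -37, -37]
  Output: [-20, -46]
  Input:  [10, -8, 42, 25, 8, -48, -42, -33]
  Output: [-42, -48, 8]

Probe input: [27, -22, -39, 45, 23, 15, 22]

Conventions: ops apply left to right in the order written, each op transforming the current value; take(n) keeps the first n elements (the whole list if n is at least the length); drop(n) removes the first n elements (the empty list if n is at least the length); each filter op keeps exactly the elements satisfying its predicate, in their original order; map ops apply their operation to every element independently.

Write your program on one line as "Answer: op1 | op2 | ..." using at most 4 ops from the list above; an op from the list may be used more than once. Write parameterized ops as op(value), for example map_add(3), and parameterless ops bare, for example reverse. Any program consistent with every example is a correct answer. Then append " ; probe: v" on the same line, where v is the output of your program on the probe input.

reverse | take(4) | filter_even ; probe: [22]

Check, running the answer program on each example:
  [-28, -24, -24, -30, -2, -9, 18] -> [18, -9, -2, -30, -24, -24, -28] -> [18, -9, -2, -30] -> [18, -2, -30]
  [-46, -20, -37, -37] -> [-37, -37, -20, -46] -> [-37, -37, -20, -46] -> [-20, -46]
  [10, -8, 42, 25, 8, -48, -42, -33] -> [-33, -42, -48, 8, 25, 42, -8, 10] -> [-33, -42, -48, 8] -> [-42, -48, 8]
  probe: [27, -22, -39, 45, 23, 15, 22] -> [22, 15, 23, 45, -39, -22, 27] -> [22, 15, 23, 45] -> [22]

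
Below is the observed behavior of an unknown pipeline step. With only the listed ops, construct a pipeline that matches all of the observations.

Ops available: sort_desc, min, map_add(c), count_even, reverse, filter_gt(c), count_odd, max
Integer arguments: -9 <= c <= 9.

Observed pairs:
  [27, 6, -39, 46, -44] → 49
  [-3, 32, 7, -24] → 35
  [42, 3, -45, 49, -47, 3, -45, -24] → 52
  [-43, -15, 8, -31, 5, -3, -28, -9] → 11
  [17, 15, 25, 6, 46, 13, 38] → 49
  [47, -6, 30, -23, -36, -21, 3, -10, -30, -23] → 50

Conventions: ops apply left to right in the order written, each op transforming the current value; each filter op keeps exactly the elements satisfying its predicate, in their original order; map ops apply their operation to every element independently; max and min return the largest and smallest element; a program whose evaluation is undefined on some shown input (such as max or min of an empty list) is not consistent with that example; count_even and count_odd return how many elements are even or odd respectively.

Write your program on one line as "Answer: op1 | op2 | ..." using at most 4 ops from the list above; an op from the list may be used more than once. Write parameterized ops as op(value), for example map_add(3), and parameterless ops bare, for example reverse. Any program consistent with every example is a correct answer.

map_add(-6) | map_add(9) | sort_desc | max

Check, running the answer program on each example:
  [27, 6, -39, 46, -44] -> [21, 0, -45, 40, -50] -> [30, 9, -36, 49, -41] -> [49, 30, 9, -36, -41] -> 49
  [-3, 32, 7, -24] -> [-9, 26, 1, -30] -> [0, 35, 10, -21] -> [35, 10, 0, -21] -> 35
  [42, 3, -45, 49, -47, 3, -45, -24] -> [36, -3, -51, 43, -53, -3, -51, -30] -> [45, 6, -42, 52, -44, 6, -42, -21] -> [52, 45, 6, 6, -21, -42, -42, -44] -> 52
  [-43, -15, 8, -31, 5, -3, -28, -9] -> [-49, -21, 2, -37, -1, -9, -34, -15] -> [-40, -12, 11, -28, 8, 0, -25, -6] -> [11, 8, 0, -6, -12, -25, -28, -40] -> 11
  [17, 15, 25, 6, 46, 13, 38] -> [11, 9, 19, 0, 40, 7, 32] -> [20, 18, 28, 9, 49, 16, 41] -> [49, 41, 28, 20, 18, 16, 9] -> 49
  [47, -6, 30, -23, -36, -21, 3, -10, -30, -23] -> [41, -12, 24, -29, -42, -27, -3, -16, -36, -29] -> [50, -3, 33, -20, -33, -18, 6, -7, -27, -20] -> [50, 33, 6, -3, -7, -18, -20, -20, -27, -33] -> 50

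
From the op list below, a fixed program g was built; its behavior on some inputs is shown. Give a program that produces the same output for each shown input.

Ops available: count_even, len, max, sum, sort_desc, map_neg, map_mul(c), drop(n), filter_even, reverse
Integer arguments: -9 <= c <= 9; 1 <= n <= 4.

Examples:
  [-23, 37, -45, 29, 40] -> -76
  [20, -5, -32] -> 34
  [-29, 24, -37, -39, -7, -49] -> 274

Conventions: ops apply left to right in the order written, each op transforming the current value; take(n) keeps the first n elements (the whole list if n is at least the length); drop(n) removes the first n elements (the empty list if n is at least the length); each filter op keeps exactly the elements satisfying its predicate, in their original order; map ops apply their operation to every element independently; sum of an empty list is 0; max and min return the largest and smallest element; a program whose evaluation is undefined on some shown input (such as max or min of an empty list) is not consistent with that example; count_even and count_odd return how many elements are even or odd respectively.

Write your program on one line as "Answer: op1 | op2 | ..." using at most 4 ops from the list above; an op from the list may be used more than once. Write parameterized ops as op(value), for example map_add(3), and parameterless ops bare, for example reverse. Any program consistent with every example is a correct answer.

map_neg | map_mul(2) | sum

Check, running the answer program on each example:
  [-23, 37, -45, 29, 40] -> [23, -37, 45, -29, -40] -> [46, -74, 90, -58, -80] -> -76
  [20, -5, -32] -> [-20, 5, 32] -> [-40, 10, 64] -> 34
  [-29, 24, -37, -39, -7, -49] -> [29, -24, 37, 39, 7, 49] -> [58, -48, 74, 78, 14, 98] -> 274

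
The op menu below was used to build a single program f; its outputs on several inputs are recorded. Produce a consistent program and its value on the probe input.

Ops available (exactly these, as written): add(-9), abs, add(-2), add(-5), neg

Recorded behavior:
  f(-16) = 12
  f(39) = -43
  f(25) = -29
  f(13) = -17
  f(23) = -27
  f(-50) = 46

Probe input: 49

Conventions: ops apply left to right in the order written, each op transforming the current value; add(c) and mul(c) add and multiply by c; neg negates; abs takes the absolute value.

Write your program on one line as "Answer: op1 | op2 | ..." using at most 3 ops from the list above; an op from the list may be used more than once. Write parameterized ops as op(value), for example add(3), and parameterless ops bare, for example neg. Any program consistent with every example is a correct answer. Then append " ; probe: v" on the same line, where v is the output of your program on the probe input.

neg | add(-2) | add(-2) ; probe: -53

Check, running the answer program on each example:
  -16 -> 16 -> 14 -> 12
  39 -> -39 -> -41 -> -43
  25 -> -25 -> -27 -> -29
  13 -> -13 -> -15 -> -17
  23 -> -23 -> -25 -> -27
  -50 -> 50 -> 48 -> 46
  probe: 49 -> -49 -> -51 -> -53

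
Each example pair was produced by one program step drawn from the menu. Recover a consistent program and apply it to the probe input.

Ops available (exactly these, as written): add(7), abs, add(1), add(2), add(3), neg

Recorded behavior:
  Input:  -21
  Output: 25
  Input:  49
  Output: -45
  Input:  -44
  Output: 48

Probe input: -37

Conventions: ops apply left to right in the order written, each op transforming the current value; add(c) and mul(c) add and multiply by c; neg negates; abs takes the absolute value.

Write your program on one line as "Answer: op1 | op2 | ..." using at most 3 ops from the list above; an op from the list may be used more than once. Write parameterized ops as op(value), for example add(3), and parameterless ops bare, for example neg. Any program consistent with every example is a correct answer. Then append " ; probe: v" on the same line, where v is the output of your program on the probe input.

add(3) | neg | add(7) ; probe: 41

Check, running the answer program on each example:
  -21 -> -18 -> 18 -> 25
  49 -> 52 -> -52 -> -45
  -44 -> -41 -> 41 -> 48
  probe: -37 -> -34 -> 34 -> 41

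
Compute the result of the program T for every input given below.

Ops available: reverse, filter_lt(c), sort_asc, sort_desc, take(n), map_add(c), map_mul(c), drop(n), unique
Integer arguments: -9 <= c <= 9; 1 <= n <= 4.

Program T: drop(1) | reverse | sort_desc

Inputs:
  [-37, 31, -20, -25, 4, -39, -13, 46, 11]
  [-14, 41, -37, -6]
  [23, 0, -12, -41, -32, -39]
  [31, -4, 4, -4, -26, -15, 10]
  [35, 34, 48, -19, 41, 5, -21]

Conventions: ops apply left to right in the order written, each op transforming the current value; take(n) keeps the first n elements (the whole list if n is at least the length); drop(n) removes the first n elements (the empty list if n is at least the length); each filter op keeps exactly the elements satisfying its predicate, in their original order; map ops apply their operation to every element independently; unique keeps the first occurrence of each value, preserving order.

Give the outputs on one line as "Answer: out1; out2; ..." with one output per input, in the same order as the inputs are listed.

[46, 31, 11, 4, -13, -20, -25, -39]; [41, -6, -37]; [0, -12, -32, -39, -41]; [10, 4, -4, -4, -15, -26]; [48, 41, 34, 5, -19, -21]

Execution, op by op:
  [-37, 31, -20, -25, 4, -39, -13, 46, 11] -> [31, -20, -25, 4, -39, -13, 46, 11] -> [11, 46, -13, -39, 4, -25, -20, 31] -> [46, 31, 11, 4, -13, -20, -25, -39]
  [-14, 41, -37, -6] -> [41, -37, -6] -> [-6, -37, 41] -> [41, -6, -37]
  [23, 0, -12, -41, -32, -39] -> [0, -12, -41, -32, -39] -> [-39, -32, -41, -12, 0] -> [0, -12, -32, -39, -41]
  [31, -4, 4, -4, -26, -15, 10] -> [-4, 4, -4, -26, -15, 10] -> [10, -15, -26, -4, 4, -4] -> [10, 4, -4, -4, -15, -26]
  [35, 34, 48, -19, 41, 5, -21] -> [34, 48, -19, 41, 5, -21] -> [-21, 5, 41, -19, 48, 34] -> [48, 41, 34, 5, -19, -21]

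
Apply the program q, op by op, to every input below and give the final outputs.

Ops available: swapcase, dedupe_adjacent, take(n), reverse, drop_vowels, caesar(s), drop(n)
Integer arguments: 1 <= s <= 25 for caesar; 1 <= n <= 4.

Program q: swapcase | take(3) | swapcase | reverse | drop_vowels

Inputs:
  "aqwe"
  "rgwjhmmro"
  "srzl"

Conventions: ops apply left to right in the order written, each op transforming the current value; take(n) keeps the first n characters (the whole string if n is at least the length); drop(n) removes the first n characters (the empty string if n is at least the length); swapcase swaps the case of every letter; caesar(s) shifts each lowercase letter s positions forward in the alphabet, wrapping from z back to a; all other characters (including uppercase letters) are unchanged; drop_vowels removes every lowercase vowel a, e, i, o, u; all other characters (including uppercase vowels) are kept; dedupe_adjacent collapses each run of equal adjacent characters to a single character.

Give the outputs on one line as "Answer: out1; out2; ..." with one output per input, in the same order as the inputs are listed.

"wq"; "wgr"; "zrs"

Execution, op by op:
  "aqwe" -> "AQWE" -> "AQW" -> "aqw" -> "wqa" -> "wq"
  "rgwjhmmro" -> "RGWJHMMRO" -> "RGW" -> "rgw" -> "wgr" -> "wgr"
  "srzl" -> "SRZL" -> "SRZ" -> "srz" -> "zrs" -> "zrs"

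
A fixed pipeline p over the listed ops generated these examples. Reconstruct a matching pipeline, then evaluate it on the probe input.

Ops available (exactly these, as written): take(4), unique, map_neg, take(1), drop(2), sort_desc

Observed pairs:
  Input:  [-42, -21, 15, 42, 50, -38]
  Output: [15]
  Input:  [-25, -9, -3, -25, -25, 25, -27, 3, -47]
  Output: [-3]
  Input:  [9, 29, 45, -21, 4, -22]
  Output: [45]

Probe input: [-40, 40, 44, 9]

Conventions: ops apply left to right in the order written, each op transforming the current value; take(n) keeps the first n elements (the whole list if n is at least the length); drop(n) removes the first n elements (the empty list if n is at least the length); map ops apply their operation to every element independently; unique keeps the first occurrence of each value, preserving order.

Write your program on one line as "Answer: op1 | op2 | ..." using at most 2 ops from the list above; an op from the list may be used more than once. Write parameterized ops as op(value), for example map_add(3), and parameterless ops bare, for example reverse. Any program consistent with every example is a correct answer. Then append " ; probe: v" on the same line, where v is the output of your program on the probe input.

drop(2) | take(1) ; probe: [44]

Check, running the answer program on each example:
  [-42, -21, 15, 42, 50, -38] -> [15, 42, 50, -38] -> [15]
  [-25, -9, -3, -25, -25, 25, -27, 3, -47] -> [-3, -25, -25, 25, -27, 3, -47] -> [-3]
  [9, 29, 45, -21, 4, -22] -> [45, -21, 4, -22] -> [45]
  probe: [-40, 40, 44, 9] -> [44, 9] -> [44]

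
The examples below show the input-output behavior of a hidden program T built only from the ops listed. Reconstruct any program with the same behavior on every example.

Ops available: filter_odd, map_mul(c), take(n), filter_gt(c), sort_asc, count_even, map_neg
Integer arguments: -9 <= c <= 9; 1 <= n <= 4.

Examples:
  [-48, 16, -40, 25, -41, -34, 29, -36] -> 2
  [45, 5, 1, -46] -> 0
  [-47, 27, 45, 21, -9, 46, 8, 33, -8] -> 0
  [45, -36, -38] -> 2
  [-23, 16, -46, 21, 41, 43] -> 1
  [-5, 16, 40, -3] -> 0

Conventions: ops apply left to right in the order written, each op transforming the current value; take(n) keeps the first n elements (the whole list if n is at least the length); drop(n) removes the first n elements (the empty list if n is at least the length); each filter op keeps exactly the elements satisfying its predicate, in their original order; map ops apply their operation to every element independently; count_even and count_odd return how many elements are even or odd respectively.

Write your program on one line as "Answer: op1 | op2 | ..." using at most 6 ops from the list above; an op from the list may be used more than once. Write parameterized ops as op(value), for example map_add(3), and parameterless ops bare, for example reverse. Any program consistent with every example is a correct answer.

take(3) | map_neg | filter_gt(5) | map_neg | sort_asc | count_even

Check, running the answer program on each example:
  [-48, 16, -40, 25, -41, -34, 29, -36] -> [-48, 16, -40] -> [48, -16, 40] -> [48, 40] -> [-48, -40] -> [-48, -40] -> 2
  [45, 5, 1, -46] -> [45, 5, 1] -> [-45, -5, -1] -> [] -> [] -> [] -> 0
  [-47, 27, 45, 21, -9, 46, 8, 33, -8] -> [-47, 27, 45] -> [47, -27, -45] -> [47] -> [-47] -> [-47] -> 0
  [45, -36, -38] -> [45, -36, -38] -> [-45, 36, 38] -> [36, 38] -> [-36, -38] -> [-38, -36] -> 2
  [-23, 16, -46, 21, 41, 43] -> [-23, 16, -46] -> [23, -16, 46] -> [23, 46] -> [-23, -46] -> [-46, -23] -> 1
  [-5, 16, 40, -3] -> [-5, 16, 40] -> [5, -16, -40] -> [] -> [] -> [] -> 0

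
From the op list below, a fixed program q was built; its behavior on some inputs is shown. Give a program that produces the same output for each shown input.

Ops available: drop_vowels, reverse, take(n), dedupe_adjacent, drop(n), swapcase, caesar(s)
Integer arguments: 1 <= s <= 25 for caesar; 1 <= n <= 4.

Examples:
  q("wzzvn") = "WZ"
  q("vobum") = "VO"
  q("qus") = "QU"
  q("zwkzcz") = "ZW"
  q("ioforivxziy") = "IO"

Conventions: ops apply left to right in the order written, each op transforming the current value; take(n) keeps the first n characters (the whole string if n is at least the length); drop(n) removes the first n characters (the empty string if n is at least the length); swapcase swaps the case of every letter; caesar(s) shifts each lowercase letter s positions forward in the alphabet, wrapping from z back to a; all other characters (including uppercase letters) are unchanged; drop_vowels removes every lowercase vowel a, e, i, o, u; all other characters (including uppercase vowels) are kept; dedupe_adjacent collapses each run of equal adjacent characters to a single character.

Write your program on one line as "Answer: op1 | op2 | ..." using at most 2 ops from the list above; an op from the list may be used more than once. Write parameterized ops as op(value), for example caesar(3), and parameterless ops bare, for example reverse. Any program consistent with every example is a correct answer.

swapcase | take(2)

Check, running the answer program on each example:
  "wzzvn" -> "WZZVN" -> "WZ"
  "vobum" -> "VOBUM" -> "VO"
  "qus" -> "QUS" -> "QU"
  "zwkzcz" -> "ZWKZCZ" -> "ZW"
  "ioforivxziy" -> "IOFORIVXZIY" -> "IO"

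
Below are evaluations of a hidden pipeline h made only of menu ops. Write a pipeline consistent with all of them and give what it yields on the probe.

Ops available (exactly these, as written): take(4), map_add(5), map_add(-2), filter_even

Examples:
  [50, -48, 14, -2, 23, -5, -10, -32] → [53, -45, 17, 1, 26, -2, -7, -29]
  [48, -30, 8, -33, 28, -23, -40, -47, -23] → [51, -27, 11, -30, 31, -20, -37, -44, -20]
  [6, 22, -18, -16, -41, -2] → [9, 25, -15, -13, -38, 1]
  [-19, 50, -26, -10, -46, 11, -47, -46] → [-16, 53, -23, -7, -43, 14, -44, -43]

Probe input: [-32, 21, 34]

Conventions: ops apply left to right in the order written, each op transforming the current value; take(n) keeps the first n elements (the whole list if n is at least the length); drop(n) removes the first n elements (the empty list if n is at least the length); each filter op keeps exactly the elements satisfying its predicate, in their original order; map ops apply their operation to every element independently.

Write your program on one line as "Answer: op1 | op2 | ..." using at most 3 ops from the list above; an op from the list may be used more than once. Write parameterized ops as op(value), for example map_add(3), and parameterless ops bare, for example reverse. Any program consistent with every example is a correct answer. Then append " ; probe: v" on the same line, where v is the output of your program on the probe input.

map_add(-2) | map_add(5) ; probe: [-29, 24, 37]

Check, running the answer program on each example:
  [50, -48, 14, -2, 23, -5, -10, -32] -> [48, -50, 12, -4, 21, -7, -12, -34] -> [53, -45, 17, 1, 26, -2, -7, -29]
  [48, -30, 8, -33, 28, -23, -40, -47, -23] -> [46, -32, 6, -35, 26, -25, -42, -49, -25] -> [51, -27, 11, -30, 31, -20, -37, -44, -20]
  [6, 22, -18, -16, -41, -2] -> [4, 20, -20, -18, -43, -4] -> [9, 25, -15, -13, -38, 1]
  [-19, 50, -26, -10, -46, 11, -47, -46] -> [-21, 48, -28, -12, -48, 9, -49, -48] -> [-16, 53, -23, -7, -43, 14, -44, -43]
  probe: [-32, 21, 34] -> [-34, 19, 32] -> [-29, 24, 37]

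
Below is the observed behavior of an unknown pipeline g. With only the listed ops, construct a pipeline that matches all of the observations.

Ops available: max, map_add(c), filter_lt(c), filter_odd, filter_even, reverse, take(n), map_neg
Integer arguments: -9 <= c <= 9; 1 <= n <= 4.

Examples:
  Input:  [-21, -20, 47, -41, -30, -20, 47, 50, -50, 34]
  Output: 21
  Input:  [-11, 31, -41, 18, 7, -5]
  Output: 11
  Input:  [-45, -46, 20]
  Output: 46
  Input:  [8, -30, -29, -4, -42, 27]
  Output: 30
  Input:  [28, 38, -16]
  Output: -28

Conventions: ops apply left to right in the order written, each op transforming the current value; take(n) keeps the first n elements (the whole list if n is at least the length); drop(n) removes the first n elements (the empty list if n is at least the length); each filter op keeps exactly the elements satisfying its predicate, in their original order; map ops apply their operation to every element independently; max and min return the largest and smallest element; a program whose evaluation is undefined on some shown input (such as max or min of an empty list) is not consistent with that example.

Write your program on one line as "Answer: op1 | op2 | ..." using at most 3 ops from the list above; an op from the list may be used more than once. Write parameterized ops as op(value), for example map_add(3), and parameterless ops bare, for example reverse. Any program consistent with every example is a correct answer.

map_neg | take(2) | max

Check, running the answer program on each example:
  [-21, -20, 47, -41, -30, -20, 47, 50, -50, 34] -> [21, 20, -47, 41, 30, 20, -47, -50, 50, -34] -> [21, 20] -> 21
  [-11, 31, -41, 18, 7, -5] -> [11, -31, 41, -18, -7, 5] -> [11, -31] -> 11
  [-45, -46, 20] -> [45, 46, -20] -> [45, 46] -> 46
  [8, -30, -29, -4, -42, 27] -> [-8, 30, 29, 4, 42, -27] -> [-8, 30] -> 30
  [28, 38, -16] -> [-28, -38, 16] -> [-28, -38] -> -28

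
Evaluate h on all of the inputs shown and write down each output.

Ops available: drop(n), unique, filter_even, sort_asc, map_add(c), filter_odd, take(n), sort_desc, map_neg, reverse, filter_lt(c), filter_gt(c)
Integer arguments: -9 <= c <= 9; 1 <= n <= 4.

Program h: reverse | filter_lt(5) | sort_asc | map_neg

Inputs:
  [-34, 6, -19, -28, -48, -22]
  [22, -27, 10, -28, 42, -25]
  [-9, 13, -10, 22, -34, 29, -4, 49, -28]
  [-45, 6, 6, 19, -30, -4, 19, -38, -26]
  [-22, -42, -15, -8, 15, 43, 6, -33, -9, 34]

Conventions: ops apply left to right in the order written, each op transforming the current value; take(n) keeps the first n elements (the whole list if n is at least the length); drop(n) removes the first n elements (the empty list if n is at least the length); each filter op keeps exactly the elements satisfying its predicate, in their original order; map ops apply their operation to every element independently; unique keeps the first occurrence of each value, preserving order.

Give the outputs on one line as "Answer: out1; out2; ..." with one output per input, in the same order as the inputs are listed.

Execution, op by op:
  [-34, 6, -19, -28, -48, -22] -> [-22, -48, -28, -19, 6, -34] -> [-22, -48, -28, -19, -34] -> [-48, -34, -28, -22, -19] -> [48, 34, 28, 22, 19]
  [22, -27, 10, -28, 42, -25] -> [-25, 42, -28, 10, -27, 22] -> [-25, -28, -27] -> [-28, -27, -25] -> [28, 27, 25]
  [-9, 13, -10, 22, -34, 29, -4, 49, -28] -> [-28, 49, -4, 29, -34, 22, -10, 13, -9] -> [-28, -4, -34, -10, -9] -> [-34, -28, -10, -9, -4] -> [34, 28, 10, 9, 4]
  [-45, 6, 6, 19, -30, -4, 19, -38, -26] -> [-26, -38, 19, -4, -30, 19, 6, 6, -45] -> [-26, -38, -4, -30, -45] -> [-45, -38, -30, -26, -4] -> [45, 38, 30, 26, 4]
  [-22, -42, -15, -8, 15, 43, 6, -33, -9, 34] -> [34, -9, -33, 6, 43, 15, -8, -15, -42, -22] -> [-9, -33, -8, -15, -42, -22] -> [-42, -33, -22, -15, -9, -8] -> [42, 33, 22, 15, 9, 8]

[48, 34, 28, 22, 19]; [28, 27, 25]; [34, 28, 10, 9, 4]; [45, 38, 30, 26, 4]; [42, 33, 22, 15, 9, 8]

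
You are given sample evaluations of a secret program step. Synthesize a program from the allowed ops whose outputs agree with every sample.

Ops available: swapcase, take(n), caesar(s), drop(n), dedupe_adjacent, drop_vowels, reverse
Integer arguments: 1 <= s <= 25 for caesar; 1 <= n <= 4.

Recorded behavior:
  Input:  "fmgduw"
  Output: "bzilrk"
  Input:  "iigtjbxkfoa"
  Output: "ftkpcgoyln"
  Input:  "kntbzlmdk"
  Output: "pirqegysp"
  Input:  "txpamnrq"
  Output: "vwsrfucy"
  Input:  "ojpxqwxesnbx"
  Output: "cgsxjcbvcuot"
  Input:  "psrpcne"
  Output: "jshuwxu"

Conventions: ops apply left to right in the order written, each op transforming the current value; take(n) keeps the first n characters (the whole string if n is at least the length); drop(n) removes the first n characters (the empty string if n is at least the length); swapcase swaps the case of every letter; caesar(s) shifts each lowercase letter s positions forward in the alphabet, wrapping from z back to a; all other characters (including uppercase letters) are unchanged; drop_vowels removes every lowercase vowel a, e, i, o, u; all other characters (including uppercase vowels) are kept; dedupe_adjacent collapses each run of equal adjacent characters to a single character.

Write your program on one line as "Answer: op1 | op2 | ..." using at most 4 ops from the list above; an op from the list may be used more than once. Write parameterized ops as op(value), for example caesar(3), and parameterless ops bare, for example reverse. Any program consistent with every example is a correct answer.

caesar(23) | caesar(8) | dedupe_adjacent | reverse

Check, running the answer program on each example:
  "fmgduw" -> "cjdart" -> "krlizb" -> "krlizb" -> "bzilrk"
  "iigtjbxkfoa" -> "ffdqgyuhclx" -> "nnlyogcpktf" -> "nlyogcpktf" -> "ftkpcgoyln"
  "kntbzlmdk" -> "hkqywijah" -> "psygeqrip" -> "psygeqrip" -> "pirqegysp"
  "txpamnrq" -> "qumxjkon" -> "ycufrswv" -> "ycufrswv" -> "vwsrfucy"
  "ojpxqwxesnbx" -> "lgmuntubpkyu" -> "toucvbcjxsgc" -> "toucvbcjxsgc" -> "cgsxjcbvcuot"
  "psrpcne" -> "mpomzkb" -> "uxwuhsj" -> "uxwuhsj" -> "jshuwxu"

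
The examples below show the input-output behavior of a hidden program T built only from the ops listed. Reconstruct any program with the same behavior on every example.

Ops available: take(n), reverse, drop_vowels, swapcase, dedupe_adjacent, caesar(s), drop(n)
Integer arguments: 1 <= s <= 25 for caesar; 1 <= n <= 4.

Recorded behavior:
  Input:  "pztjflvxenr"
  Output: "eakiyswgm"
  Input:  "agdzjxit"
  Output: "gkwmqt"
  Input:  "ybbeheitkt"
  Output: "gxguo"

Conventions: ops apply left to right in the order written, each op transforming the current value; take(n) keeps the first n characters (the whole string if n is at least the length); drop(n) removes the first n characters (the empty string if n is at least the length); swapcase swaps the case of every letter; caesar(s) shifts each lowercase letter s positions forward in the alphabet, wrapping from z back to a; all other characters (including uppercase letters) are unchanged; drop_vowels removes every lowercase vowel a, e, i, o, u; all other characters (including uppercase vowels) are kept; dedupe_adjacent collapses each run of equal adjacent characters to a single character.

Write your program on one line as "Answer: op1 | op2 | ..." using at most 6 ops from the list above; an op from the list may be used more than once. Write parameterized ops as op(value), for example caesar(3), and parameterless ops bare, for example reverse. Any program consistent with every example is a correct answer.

drop(1) | drop_vowels | caesar(25) | reverse | dedupe_adjacent | caesar(14)

Check, running the answer program on each example:
  "pztjflvxenr" -> "ztjflvxenr" -> "ztjflvxnr" -> "ysiekuwmq" -> "qmwukeisy" -> "qmwukeisy" -> "eakiyswgm"
  "agdzjxit" -> "gdzjxit" -> "gdzjxt" -> "fcyiws" -> "swiycf" -> "swiycf" -> "gkwmqt"
  "ybbeheitkt" -> "bbeheitkt" -> "bbhtkt" -> "aagsjs" -> "sjsgaa" -> "sjsga" -> "gxguo"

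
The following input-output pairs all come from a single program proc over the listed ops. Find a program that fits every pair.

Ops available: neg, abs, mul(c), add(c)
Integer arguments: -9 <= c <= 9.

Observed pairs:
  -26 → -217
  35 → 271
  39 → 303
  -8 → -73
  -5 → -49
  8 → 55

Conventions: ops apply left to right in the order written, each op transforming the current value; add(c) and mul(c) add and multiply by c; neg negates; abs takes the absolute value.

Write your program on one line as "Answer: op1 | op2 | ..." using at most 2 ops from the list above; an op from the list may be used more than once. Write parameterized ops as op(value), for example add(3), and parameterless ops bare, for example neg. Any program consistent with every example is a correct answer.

mul(8) | add(-9)

Check, running the answer program on each example:
  -26 -> -208 -> -217
  35 -> 280 -> 271
  39 -> 312 -> 303
  -8 -> -64 -> -73
  -5 -> -40 -> -49
  8 -> 64 -> 55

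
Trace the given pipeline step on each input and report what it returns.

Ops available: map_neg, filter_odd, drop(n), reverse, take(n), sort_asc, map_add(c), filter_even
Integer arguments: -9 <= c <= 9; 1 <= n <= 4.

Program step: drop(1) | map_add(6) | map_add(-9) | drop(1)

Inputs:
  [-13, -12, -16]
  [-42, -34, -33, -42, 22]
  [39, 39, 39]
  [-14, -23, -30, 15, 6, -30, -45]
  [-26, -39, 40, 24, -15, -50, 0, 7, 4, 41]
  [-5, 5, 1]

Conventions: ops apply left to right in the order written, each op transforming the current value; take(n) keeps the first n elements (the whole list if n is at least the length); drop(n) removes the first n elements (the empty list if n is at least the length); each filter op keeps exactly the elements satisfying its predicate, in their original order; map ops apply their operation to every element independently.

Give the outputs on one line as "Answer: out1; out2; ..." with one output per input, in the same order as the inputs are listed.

Execution, op by op:
  [-13, -12, -16] -> [-12, -16] -> [-6, -10] -> [-15, -19] -> [-19]
  [-42, -34, -33, -42, 22] -> [-34, -33, -42, 22] -> [-28, -27, -36, 28] -> [-37, -36, -45, 19] -> [-36, -45, 19]
  [39, 39, 39] -> [39, 39] -> [45, 45] -> [36, 36] -> [36]
  [-14, -23, -30, 15, 6, -30, -45] -> [-23, -30, 15, 6, -30, -45] -> [-17, -24, 21, 12, -24, -39] -> [-26, -33, 12, 3, -33, -48] -> [-33, 12, 3, -33, -48]
  [-26, -39, 40, 24, -15, -50, 0, 7, 4, 41] -> [-39, 40, 24, -15, -50, 0, 7, 4, 41] -> [-33, 46, 30, -9, -44, 6, 13, 10, 47] -> [-42, 37, 21, -18, -53, -3, 4, 1, 38] -> [37, 21, -18, -53, -3, 4, 1, 38]
  [-5, 5, 1] -> [5, 1] -> [11, 7] -> [2, -2] -> [-2]

[-19]; [-36, -45, 19]; [36]; [-33, 12, 3, -33, -48]; [37, 21, -18, -53, -3, 4, 1, 38]; [-2]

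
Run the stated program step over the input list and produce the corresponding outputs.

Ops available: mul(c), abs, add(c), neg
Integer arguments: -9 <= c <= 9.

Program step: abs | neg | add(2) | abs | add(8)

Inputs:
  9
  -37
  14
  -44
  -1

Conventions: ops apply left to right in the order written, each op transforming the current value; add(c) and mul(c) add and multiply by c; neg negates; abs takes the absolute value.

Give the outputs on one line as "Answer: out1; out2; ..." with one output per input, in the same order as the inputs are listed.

15; 43; 20; 50; 9

Execution, op by op:
  9 -> 9 -> -9 -> -7 -> 7 -> 15
  -37 -> 37 -> -37 -> -35 -> 35 -> 43
  14 -> 14 -> -14 -> -12 -> 12 -> 20
  -44 -> 44 -> -44 -> -42 -> 42 -> 50
  -1 -> 1 -> -1 -> 1 -> 1 -> 9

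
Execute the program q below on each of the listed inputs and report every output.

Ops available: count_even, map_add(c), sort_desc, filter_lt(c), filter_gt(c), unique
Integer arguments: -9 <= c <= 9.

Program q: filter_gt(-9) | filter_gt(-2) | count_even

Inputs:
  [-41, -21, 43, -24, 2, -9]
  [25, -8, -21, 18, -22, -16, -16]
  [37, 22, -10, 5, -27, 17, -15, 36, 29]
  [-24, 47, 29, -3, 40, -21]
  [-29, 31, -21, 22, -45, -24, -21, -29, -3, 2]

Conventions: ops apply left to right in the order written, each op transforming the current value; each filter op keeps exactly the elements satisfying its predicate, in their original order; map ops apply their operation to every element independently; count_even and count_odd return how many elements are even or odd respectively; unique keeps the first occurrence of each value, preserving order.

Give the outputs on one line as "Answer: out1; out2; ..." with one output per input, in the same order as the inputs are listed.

Execution, op by op:
  [-41, -21, 43, -24, 2, -9] -> [43, 2] -> [43, 2] -> 1
  [25, -8, -21, 18, -22, -16, -16] -> [25, -8, 18] -> [25, 18] -> 1
  [37, 22, -10, 5, -27, 17, -15, 36, 29] -> [37, 22, 5, 17, 36, 29] -> [37, 22, 5, 17, 36, 29] -> 2
  [-24, 47, 29, -3, 40, -21] -> [47, 29, -3, 40] -> [47, 29, 40] -> 1
  [-29, 31, -21, 22, -45, -24, -21, -29, -3, 2] -> [31, 22, -3, 2] -> [31, 22, 2] -> 2

1; 1; 2; 1; 2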